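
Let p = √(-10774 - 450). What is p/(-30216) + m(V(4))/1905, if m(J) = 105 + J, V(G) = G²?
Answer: 121/1905 - I*√2806/15108 ≈ 0.063517 - 0.0035062*I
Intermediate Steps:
p = 2*I*√2806 (p = √(-11224) = 2*I*√2806 ≈ 105.94*I)
p/(-30216) + m(V(4))/1905 = (2*I*√2806)/(-30216) + (105 + 4²)/1905 = (2*I*√2806)*(-1/30216) + (105 + 16)*(1/1905) = -I*√2806/15108 + 121*(1/1905) = -I*√2806/15108 + 121/1905 = 121/1905 - I*√2806/15108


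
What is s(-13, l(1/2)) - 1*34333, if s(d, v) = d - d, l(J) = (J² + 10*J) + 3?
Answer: -34333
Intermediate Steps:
l(J) = 3 + J² + 10*J
s(d, v) = 0
s(-13, l(1/2)) - 1*34333 = 0 - 1*34333 = 0 - 34333 = -34333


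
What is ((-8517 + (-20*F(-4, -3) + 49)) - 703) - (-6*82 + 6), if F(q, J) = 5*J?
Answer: -8385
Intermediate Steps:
((-8517 + (-20*F(-4, -3) + 49)) - 703) - (-6*82 + 6) = ((-8517 + (-100*(-3) + 49)) - 703) - (-6*82 + 6) = ((-8517 + (-20*(-15) + 49)) - 703) - (-492 + 6) = ((-8517 + (300 + 49)) - 703) - 1*(-486) = ((-8517 + 349) - 703) + 486 = (-8168 - 703) + 486 = -8871 + 486 = -8385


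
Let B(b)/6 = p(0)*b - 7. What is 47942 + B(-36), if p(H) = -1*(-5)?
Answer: 46820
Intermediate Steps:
p(H) = 5
B(b) = -42 + 30*b (B(b) = 6*(5*b - 7) = 6*(-7 + 5*b) = -42 + 30*b)
47942 + B(-36) = 47942 + (-42 + 30*(-36)) = 47942 + (-42 - 1080) = 47942 - 1122 = 46820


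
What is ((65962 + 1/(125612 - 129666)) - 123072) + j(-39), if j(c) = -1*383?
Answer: -233076623/4054 ≈ -57493.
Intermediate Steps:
j(c) = -383
((65962 + 1/(125612 - 129666)) - 123072) + j(-39) = ((65962 + 1/(125612 - 129666)) - 123072) - 383 = ((65962 + 1/(-4054)) - 123072) - 383 = ((65962 - 1/4054) - 123072) - 383 = (267409947/4054 - 123072) - 383 = -231523941/4054 - 383 = -233076623/4054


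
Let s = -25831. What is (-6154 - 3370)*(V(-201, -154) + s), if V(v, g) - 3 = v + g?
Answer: 249366892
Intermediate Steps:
V(v, g) = 3 + g + v (V(v, g) = 3 + (v + g) = 3 + (g + v) = 3 + g + v)
(-6154 - 3370)*(V(-201, -154) + s) = (-6154 - 3370)*((3 - 154 - 201) - 25831) = -9524*(-352 - 25831) = -9524*(-26183) = 249366892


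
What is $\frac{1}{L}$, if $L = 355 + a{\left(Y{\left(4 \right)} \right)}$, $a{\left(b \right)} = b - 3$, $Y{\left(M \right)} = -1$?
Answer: $\frac{1}{351} \approx 0.002849$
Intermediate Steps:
$a{\left(b \right)} = -3 + b$ ($a{\left(b \right)} = b - 3 = -3 + b$)
$L = 351$ ($L = 355 - 4 = 351$)
$\frac{1}{L} = \frac{1}{351}$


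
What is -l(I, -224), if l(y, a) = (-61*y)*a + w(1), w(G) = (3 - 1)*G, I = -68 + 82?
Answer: -191298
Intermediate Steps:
I = 14
w(G) = 2*G
l(y, a) = 2 - 61*a*y (l(y, a) = (-61*y)*a + 2*1 = -61*a*y + 2 = 2 - 61*a*y)
-l(I, -224) = -(2 - 61*(-224)*14) = -(2 + 191296) = -1*191298 = -191298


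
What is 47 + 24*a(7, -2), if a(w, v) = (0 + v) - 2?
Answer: -49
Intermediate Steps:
a(w, v) = -2 + v (a(w, v) = v - 2 = -2 + v)
47 + 24*a(7, -2) = 47 + 24*(-2 - 2) = 47 + 24*(-4) = 47 - 96 = -49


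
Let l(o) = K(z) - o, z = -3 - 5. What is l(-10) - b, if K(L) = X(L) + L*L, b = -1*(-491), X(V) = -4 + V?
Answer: -429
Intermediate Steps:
z = -8
b = 491
K(L) = -4 + L + L² (K(L) = (-4 + L) + L*L = (-4 + L) + L² = -4 + L + L²)
l(o) = 52 - o (l(o) = (-4 - 8 + (-8)²) - o = (-4 - 8 + 64) - o = 52 - o)
l(-10) - b = (52 - 1*(-10)) - 1*491 = (52 + 10) - 491 = 62 - 491 = -429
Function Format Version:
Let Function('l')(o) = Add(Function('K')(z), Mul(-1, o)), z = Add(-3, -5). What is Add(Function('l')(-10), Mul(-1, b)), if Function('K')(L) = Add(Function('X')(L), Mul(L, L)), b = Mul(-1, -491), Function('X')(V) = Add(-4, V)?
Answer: -429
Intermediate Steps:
z = -8
b = 491
Function('K')(L) = Add(-4, L, Pow(L, 2)) (Function('K')(L) = Add(Add(-4, L), Mul(L, L)) = Add(Add(-4, L), Pow(L, 2)) = Add(-4, L, Pow(L, 2)))
Function('l')(o) = Add(52, Mul(-1, o)) (Function('l')(o) = Add(Add(-4, -8, Pow(-8, 2)), Mul(-1, o)) = Add(Add(-4, -8, 64), Mul(-1, o)) = Add(52, Mul(-1, o)))
Add(Function('l')(-10), Mul(-1, b)) = Add(Add(52, Mul(-1, -10)), Mul(-1, 491)) = Add(Add(52, 10), -491) = Add(62, -491) = -429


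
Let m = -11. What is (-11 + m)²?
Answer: 484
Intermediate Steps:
(-11 + m)² = (-11 - 11)² = (-22)² = 484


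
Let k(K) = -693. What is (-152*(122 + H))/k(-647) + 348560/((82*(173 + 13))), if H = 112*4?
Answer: 43416260/293601 ≈ 147.88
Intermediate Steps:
H = 448
(-152*(122 + H))/k(-647) + 348560/((82*(173 + 13))) = -152*(122 + 448)/(-693) + 348560/((82*(173 + 13))) = -152*570*(-1/693) + 348560/((82*186)) = -86640*(-1/693) + 348560/15252 = 28880/231 + 348560*(1/15252) = 28880/231 + 87140/3813 = 43416260/293601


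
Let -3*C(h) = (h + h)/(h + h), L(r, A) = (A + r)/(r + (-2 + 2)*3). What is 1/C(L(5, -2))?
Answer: -3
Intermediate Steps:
L(r, A) = (A + r)/r (L(r, A) = (A + r)/(r + 0*3) = (A + r)/(r + 0) = (A + r)/r)
C(h) = -⅓ (C(h) = -(h + h)/(3*(h + h)) = -2*h/(3*(2*h)) = -2*h*1/(2*h)/3 = -⅓*1 = -⅓)
1/C(L(5, -2)) = 1/(-⅓) = -3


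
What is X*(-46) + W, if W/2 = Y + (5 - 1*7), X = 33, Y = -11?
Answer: -1544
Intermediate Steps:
W = -26 (W = 2*(-11 + (5 - 1*7)) = 2*(-11 + (5 - 7)) = 2*(-11 - 2) = 2*(-13) = -26)
X*(-46) + W = 33*(-46) - 26 = -1518 - 26 = -1544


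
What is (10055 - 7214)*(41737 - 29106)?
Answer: 35884671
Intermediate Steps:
(10055 - 7214)*(41737 - 29106) = 2841*12631 = 35884671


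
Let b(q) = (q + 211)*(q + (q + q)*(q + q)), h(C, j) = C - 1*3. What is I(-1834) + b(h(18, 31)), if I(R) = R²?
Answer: 3570346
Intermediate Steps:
h(C, j) = -3 + C (h(C, j) = C - 3 = -3 + C)
b(q) = (211 + q)*(q + 4*q²) (b(q) = (211 + q)*(q + (2*q)*(2*q)) = (211 + q)*(q + 4*q²))
I(-1834) + b(h(18, 31)) = (-1834)² + (-3 + 18)*(211 + 4*(-3 + 18)² + 845*(-3 + 18)) = 3363556 + 15*(211 + 4*15² + 845*15) = 3363556 + 15*(211 + 4*225 + 12675) = 3363556 + 15*(211 + 900 + 12675) = 3363556 + 15*13786 = 3363556 + 206790 = 3570346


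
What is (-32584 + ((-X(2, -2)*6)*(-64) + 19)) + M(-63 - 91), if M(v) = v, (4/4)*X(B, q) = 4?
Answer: -31183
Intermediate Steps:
X(B, q) = 4
(-32584 + ((-X(2, -2)*6)*(-64) + 19)) + M(-63 - 91) = (-32584 + ((-1*4*6)*(-64) + 19)) + (-63 - 91) = (-32584 + (-4*6*(-64) + 19)) - 154 = (-32584 + (-24*(-64) + 19)) - 154 = (-32584 + (1536 + 19)) - 154 = (-32584 + 1555) - 154 = -31029 - 154 = -31183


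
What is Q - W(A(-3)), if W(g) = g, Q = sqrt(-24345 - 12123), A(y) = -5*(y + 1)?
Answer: -10 + 6*I*sqrt(1013) ≈ -10.0 + 190.97*I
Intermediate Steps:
A(y) = -5 - 5*y (A(y) = -5*(1 + y) = -5 - 5*y)
Q = 6*I*sqrt(1013) (Q = sqrt(-36468) = 6*I*sqrt(1013) ≈ 190.97*I)
Q - W(A(-3)) = 6*I*sqrt(1013) - (-5 - 5*(-3)) = 6*I*sqrt(1013) - (-5 + 15) = 6*I*sqrt(1013) - 1*10 = 6*I*sqrt(1013) - 10 = -10 + 6*I*sqrt(1013)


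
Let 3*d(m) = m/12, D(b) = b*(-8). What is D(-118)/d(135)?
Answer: 3776/15 ≈ 251.73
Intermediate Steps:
D(b) = -8*b
d(m) = m/36 (d(m) = (m/12)/3 = m/36)
D(-118)/d(135) = (-8*(-118))/(((1/36)*135)) = 944/(15/4) = 944*(4/15) = 3776/15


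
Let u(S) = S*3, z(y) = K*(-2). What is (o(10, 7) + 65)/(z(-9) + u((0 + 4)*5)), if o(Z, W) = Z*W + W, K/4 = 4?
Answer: 71/14 ≈ 5.0714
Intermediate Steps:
K = 16 (K = 4*4 = 16)
z(y) = -32 (z(y) = 16*(-2) = -32)
o(Z, W) = W + W*Z (o(Z, W) = W*Z + W = W + W*Z)
u(S) = 3*S
(o(10, 7) + 65)/(z(-9) + u((0 + 4)*5)) = (7*(1 + 10) + 65)/(-32 + 3*((0 + 4)*5)) = (7*11 + 65)/(-32 + 3*(4*5)) = (77 + 65)/(-32 + 3*20) = 142/(-32 + 60) = 142/28 = 142*(1/28) = 71/14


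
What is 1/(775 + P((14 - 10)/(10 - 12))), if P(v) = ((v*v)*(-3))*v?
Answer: 1/799 ≈ 0.0012516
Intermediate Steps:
P(v) = -3*v³ (P(v) = (v²*(-3))*v = (-3*v²)*v = -3*v³)
1/(775 + P((14 - 10)/(10 - 12))) = 1/(775 - 3*(14 - 10)³/(10 - 12)³) = 1/(775 - 3*(4/(-2))³) = 1/(775 - 3*(4*(-½))³) = 1/(775 - 3*(-2)³) = 1/(775 - 3*(-8)) = 1/(775 + 24) = 1/799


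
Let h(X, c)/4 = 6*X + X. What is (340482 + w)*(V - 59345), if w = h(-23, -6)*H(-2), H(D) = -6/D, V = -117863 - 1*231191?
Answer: -138263481450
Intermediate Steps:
V = -349054 (V = -117863 - 231191 = -349054)
h(X, c) = 28*X (h(X, c) = 4*(6*X + X) = 4*(7*X) = 28*X)
w = -1932 (w = (28*(-23))*(-6/(-2)) = -(-3864)*(-1)/2 = -644*3 = -1932)
(340482 + w)*(V - 59345) = (340482 - 1932)*(-349054 - 59345) = 338550*(-408399) = -138263481450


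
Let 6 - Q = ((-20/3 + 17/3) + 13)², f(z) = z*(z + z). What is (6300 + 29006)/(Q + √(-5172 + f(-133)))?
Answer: 2436114/5581 + 17653*√30206/5581 ≈ 986.24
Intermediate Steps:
f(z) = 2*z² (f(z) = z*(2*z) = 2*z²)
Q = -138 (Q = 6 - ((-20/3 + 17/3) + 13)² = 6 - (-1 + 13)² = 6 - 1*12² = 6 - 1*144 = 6 - 144 = -138)
(6300 + 29006)/(Q + √(-5172 + f(-133))) = (6300 + 29006)/(-138 + √(-5172 + 2*(-133)²)) = 35306/(-138 + √(-5172 + 2*17689)) = 35306/(-138 + √(-5172 + 35378)) = 35306/(-138 + √30206)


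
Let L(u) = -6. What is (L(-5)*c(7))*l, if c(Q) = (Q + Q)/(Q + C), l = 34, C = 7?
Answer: -204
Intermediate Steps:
c(Q) = 2*Q/(7 + Q) (c(Q) = (Q + Q)/(Q + 7) = (2*Q)/(7 + Q) = 2*Q/(7 + Q))
(L(-5)*c(7))*l = -12*7/(7 + 7)*34 = -12*7/14*34 = -6*1*34 = -6*34 = -204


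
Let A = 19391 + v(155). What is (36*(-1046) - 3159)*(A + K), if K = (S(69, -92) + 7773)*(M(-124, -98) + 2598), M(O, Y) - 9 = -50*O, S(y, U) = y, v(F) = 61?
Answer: -2819661255990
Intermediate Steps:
M(O, Y) = 9 - 50*O
A = 19452 (A = 19391 + 61 = 19452)
K = 69064494 (K = (69 + 7773)*((9 - 50*(-124)) + 2598) = 7842*((9 + 6200) + 2598) = 7842*(6209 + 2598) = 7842*8807 = 69064494)
(36*(-1046) - 3159)*(A + K) = (36*(-1046) - 3159)*(19452 + 69064494) = (-37656 - 3159)*69083946 = -40815*69083946 = -2819661255990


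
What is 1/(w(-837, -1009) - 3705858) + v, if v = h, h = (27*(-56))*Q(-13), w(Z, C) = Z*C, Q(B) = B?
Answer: 56242204199/2861325 ≈ 19656.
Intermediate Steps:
w(Z, C) = C*Z
h = 19656 (h = (27*(-56))*(-13) = -1512*(-13) = 19656)
v = 19656
1/(w(-837, -1009) - 3705858) + v = 1/(-1009*(-837) - 3705858) + 19656 = 1/(844533 - 3705858) + 19656 = 1/(-2861325) + 19656 = -1/2861325 + 19656 = 56242204199/2861325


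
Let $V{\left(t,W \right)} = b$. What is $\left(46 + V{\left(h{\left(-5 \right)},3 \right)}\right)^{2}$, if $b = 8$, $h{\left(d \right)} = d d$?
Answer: $2916$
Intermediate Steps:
$h{\left(d \right)} = d^{2}$
$V{\left(t,W \right)} = 8$
$\left(46 + V{\left(h{\left(-5 \right)},3 \right)}\right)^{2} = \left(46 + 8\right)^{2} = 54^{2} = 2916$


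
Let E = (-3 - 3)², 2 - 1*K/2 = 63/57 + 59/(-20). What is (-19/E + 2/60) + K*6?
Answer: 156097/3420 ≈ 45.642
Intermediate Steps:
K = 1461/190 (K = 4 - 2*(63/57 + 59/(-20)) = 4 - 2*(63*(1/57) + 59*(-1/20)) = 4 - 2*(21/19 - 59/20) = 4 - 2*(-701/380) = 4 + 701/190 = 1461/190 ≈ 7.6895)
E = 36 (E = (-6)² = 36)
(-19/E + 2/60) + K*6 = (-19/36 + 2/60) + (1461/190)*6 = (-19*1/36 + 2*(1/60)) + 4383/95 = (-19/36 + 1/30) + 4383/95 = -89/180 + 4383/95 = 156097/3420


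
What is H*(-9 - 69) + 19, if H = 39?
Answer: -3023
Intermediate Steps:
H*(-9 - 69) + 19 = 39*(-9 - 69) + 19 = 39*(-78) + 19 = -3042 + 19 = -3023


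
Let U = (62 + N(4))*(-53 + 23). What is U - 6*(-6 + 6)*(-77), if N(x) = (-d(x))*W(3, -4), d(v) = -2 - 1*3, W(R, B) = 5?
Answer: -2610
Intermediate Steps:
d(v) = -5 (d(v) = -2 - 3 = -5)
N(x) = 25 (N(x) = -1*(-5)*5 = 5*5 = 25)
U = -2610 (U = (62 + 25)*(-53 + 23) = 87*(-30) = -2610)
U - 6*(-6 + 6)*(-77) = -2610 - 6*(-6 + 6)*(-77) = -2610 - 6*0*(-77) = -2610 + 0*(-77) = -2610 + 0 = -2610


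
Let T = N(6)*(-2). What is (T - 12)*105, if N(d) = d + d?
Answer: -3780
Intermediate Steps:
N(d) = 2*d
T = -24 (T = (2*6)*(-2) = 12*(-2) = -24)
(T - 12)*105 = (-24 - 12)*105 = -36*105 = -3780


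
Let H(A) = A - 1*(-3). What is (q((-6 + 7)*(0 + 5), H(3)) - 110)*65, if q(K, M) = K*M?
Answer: -5200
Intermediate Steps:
H(A) = 3 + A (H(A) = A + 3 = 3 + A)
(q((-6 + 7)*(0 + 5), H(3)) - 110)*65 = (((-6 + 7)*(0 + 5))*(3 + 3) - 110)*65 = ((1*5)*6 - 110)*65 = (5*6 - 110)*65 = (30 - 110)*65 = -80*65 = -5200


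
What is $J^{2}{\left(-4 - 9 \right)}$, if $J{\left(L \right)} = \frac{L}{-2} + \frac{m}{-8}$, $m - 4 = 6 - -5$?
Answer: $\frac{1369}{64} \approx 21.391$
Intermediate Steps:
$m = 15$ ($m = 4 + \left(6 - -5\right) = 4 + \left(6 + 5\right) = 4 + 11 = 15$)
$J{\left(L \right)} = - \frac{15}{8} - \frac{L}{2}$ ($J{\left(L \right)} = \frac{L}{-2} + \frac{15}{-8} = L \left(- \frac{1}{2}\right) + 15 \left(- \frac{1}{8}\right) = - \frac{L}{2} - \frac{15}{8} = - \frac{15}{8} - \frac{L}{2}$)
$J^{2}{\left(-4 - 9 \right)} = \left(- \frac{15}{8} - \frac{-4 - 9}{2}\right)^{2} = \left(- \frac{15}{8} - - \frac{13}{2}\right)^{2} = \left(- \frac{15}{8} + \frac{13}{2}\right)^{2} = \left(\frac{37}{8}\right)^{2} = \frac{1369}{64}$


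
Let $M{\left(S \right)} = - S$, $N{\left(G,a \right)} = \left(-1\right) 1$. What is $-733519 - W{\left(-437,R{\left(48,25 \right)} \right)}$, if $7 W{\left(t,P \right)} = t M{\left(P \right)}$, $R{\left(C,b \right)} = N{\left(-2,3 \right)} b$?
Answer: $- \frac{5123708}{7} \approx -7.3196 \cdot 10^{5}$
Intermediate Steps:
$N{\left(G,a \right)} = -1$
$R{\left(C,b \right)} = - b$
$W{\left(t,P \right)} = - \frac{P t}{7}$ ($W{\left(t,P \right)} = \frac{t \left(- P\right)}{7} = \frac{\left(-1\right) P t}{7} = - \frac{P t}{7}$)
$-733519 - W{\left(-437,R{\left(48,25 \right)} \right)} = -733519 - \left(- \frac{1}{7}\right) \left(\left(-1\right) 25\right) \left(-437\right) = -733519 - \left(- \frac{1}{7}\right) \left(-25\right) \left(-437\right) = -733519 - - \frac{10925}{7} = -733519 + \frac{10925}{7} = - \frac{5123708}{7}$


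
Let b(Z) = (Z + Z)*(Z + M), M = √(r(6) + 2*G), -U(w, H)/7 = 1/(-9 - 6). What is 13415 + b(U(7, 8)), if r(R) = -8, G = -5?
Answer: 3018473/225 + 14*I*√2/5 ≈ 13415.0 + 3.9598*I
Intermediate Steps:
U(w, H) = 7/15 (U(w, H) = -7/(-9 - 6) = -7/(-15) = -7*(-1/15) = 7/15)
M = 3*I*√2 (M = √(-8 + 2*(-5)) = √(-8 - 10) = √(-18) = 3*I*√2 ≈ 4.2426*I)
b(Z) = 2*Z*(Z + 3*I*√2) (b(Z) = (Z + Z)*(Z + 3*I*√2) = (2*Z)*(Z + 3*I*√2) = 2*Z*(Z + 3*I*√2))
13415 + b(U(7, 8)) = 13415 + 2*(7/15)*(7/15 + 3*I*√2) = 13415 + (98/225 + 14*I*√2/5) = 3018473/225 + 14*I*√2/5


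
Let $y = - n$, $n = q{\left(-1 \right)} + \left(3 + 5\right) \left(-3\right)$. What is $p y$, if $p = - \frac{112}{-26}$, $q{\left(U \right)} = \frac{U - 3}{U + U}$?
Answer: $\frac{1232}{13} \approx 94.769$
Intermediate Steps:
$q{\left(U \right)} = \frac{-3 + U}{2 U}$
$n = -22$ ($n = \frac{-3 - 1}{2 \left(-1\right)} + \left(3 + 5\right) \left(-3\right) = \frac{1}{2} \left(-1\right) \left(-4\right) + 8 \left(-3\right) = 2 - 24 = -22$)
$y = 22$ ($y = \left(-1\right) \left(-22\right) = 22$)
$p = \frac{56}{13}$ ($p = \left(-112\right) \left(- \frac{1}{26}\right) = \frac{56}{13} \approx 4.3077$)
$p y = \frac{56}{13} \cdot 22 = \frac{1232}{13}$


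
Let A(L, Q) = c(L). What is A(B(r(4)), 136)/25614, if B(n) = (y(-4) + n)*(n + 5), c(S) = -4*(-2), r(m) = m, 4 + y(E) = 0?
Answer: 4/12807 ≈ 0.00031233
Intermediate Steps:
y(E) = -4 (y(E) = -4 + 0 = -4)
c(S) = 8
B(n) = (-4 + n)*(5 + n) (B(n) = (-4 + n)*(n + 5) = (-4 + n)*(5 + n))
A(L, Q) = 8
A(B(r(4)), 136)/25614 = 8/25614 = 8*(1/25614) = 4/12807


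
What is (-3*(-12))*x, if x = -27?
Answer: -972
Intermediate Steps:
(-3*(-12))*x = -3*(-12)*(-27) = 36*(-27) = -972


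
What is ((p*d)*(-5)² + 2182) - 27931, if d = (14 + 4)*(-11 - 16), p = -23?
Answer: 253701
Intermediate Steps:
d = -486 (d = 18*(-27) = -486)
((p*d)*(-5)² + 2182) - 27931 = (-23*(-486)*(-5)² + 2182) - 27931 = (11178*25 + 2182) - 27931 = (279450 + 2182) - 27931 = 281632 - 27931 = 253701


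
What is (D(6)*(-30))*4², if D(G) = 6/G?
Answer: -480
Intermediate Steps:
(D(6)*(-30))*4² = ((6/6)*(-30))*4² = ((6*(⅙))*(-30))*16 = (1*(-30))*16 = -30*16 = -480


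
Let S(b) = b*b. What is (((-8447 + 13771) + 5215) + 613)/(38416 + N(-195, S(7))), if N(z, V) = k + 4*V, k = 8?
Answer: 2788/9655 ≈ 0.28876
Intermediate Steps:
S(b) = b²
N(z, V) = 8 + 4*V
(((-8447 + 13771) + 5215) + 613)/(38416 + N(-195, S(7))) = (((-8447 + 13771) + 5215) + 613)/(38416 + (8 + 4*7²)) = ((5324 + 5215) + 613)/(38416 + (8 + 4*49)) = (10539 + 613)/(38416 + (8 + 196)) = 11152/(38416 + 204) = 11152/38620 = 11152*(1/38620) = 2788/9655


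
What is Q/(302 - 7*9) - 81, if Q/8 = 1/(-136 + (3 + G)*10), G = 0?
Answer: -1026031/12667 ≈ -81.000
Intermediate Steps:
Q = -4/53 (Q = 8/(-136 + (3 + 0)*10) = 8/(-136 + 3*10) = 8/(-136 + 30) = 8/(-106) = 8*(-1/106) = -4/53 ≈ -0.075472)
Q/(302 - 7*9) - 81 = -4/53/(302 - 7*9) - 81 = -4/53/(302 - 63) - 81 = -4/53/239 - 81 = (1/239)*(-4/53) - 81 = -4/12667 - 81 = -1026031/12667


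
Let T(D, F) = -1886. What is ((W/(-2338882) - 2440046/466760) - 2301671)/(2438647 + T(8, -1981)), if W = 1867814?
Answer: -6903112354648813/7308251667295180 ≈ -0.94456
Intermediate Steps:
((W/(-2338882) - 2440046/466760) - 2301671)/(2438647 + T(8, -1981)) = ((1867814/(-2338882) - 2440046/466760) - 2301671)/(2438647 - 1886) = ((1867814*(-1/2338882) - 2440046*1/466760) - 2301671)/2436761 = ((-71839/89957 - 174289/33340) - 2301671)*(1/2436761) = (-18073627833/2999166380 - 2301671)*(1/2436761) = -6903112354648813/2999166380*1/2436761 = -6903112354648813/7308251667295180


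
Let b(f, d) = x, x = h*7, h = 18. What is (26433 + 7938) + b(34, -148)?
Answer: 34497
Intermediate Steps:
x = 126 (x = 18*7 = 126)
b(f, d) = 126
(26433 + 7938) + b(34, -148) = (26433 + 7938) + 126 = 34371 + 126 = 34497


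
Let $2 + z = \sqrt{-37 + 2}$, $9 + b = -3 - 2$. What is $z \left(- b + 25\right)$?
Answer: $-78 + 39 i \sqrt{35} \approx -78.0 + 230.73 i$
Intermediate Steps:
$b = -14$ ($b = -9 - 5 = -14$)
$z = -2 + i \sqrt{35}$ ($z = -2 + \sqrt{-37 + 2} = -2 + \sqrt{-35} = -2 + i \sqrt{35} \approx -2.0 + 5.9161 i$)
$z \left(- b + 25\right) = \left(-2 + i \sqrt{35}\right) \left(\left(-1\right) \left(-14\right) + 25\right) = \left(-2 + i \sqrt{35}\right) \left(14 + 25\right) = \left(-2 + i \sqrt{35}\right) 39 = -78 + 39 i \sqrt{35}$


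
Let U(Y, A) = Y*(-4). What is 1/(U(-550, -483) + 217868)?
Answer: 1/220068 ≈ 4.5440e-6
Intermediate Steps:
U(Y, A) = -4*Y
1/(U(-550, -483) + 217868) = 1/(-4*(-550) + 217868) = 1/(2200 + 217868) = 1/220068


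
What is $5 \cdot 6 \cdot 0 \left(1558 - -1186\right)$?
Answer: $0$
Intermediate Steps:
$5 \cdot 6 \cdot 0 \left(1558 - -1186\right) = 30 \cdot 0 \left(1558 + 1186\right) = 0 \cdot 2744 = 0$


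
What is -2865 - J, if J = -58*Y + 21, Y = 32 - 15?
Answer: -1900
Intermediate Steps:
Y = 17
J = -965 (J = -58*17 + 21 = -986 + 21 = -965)
-2865 - J = -2865 - 1*(-965) = -2865 + 965 = -1900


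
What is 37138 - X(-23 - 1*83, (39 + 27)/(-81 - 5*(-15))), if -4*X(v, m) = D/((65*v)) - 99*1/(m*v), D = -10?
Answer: 204704541/5512 ≈ 37138.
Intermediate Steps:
X(v, m) = 1/(26*v) + 99/(4*m*v) (X(v, m) = -(-10*1/(65*v) - 99*1/(m*v))/4 = -(-2/(13*v) - 99/(m*v))/4 = 1/(26*v) + 99/(4*m*v))
37138 - X(-23 - 1*83, (39 + 27)/(-81 - 5*(-15))) = 37138 - (1287 + 2*((39 + 27)/(-81 - 5*(-15))))/(52*((39 + 27)/(-81 - 5*(-15)))*(-23 - 1*83)) = 37138 - (1287 + 2*(66/(-81 + 75)))/(52*(66/(-81 + 75))*(-23 - 83)) = 37138 - (1287 + 2*(66/(-6)))/(52*(66/(-6))*(-106)) = 37138 - (-1)*(1287 + 2*(66*(-⅙)))/(52*(66*(-⅙))*106) = 37138 - (-1)*(1287 + 2*(-11))/(52*(-11)*106) = 37138 - (-1)*(-1)*(1287 - 22)/(52*11*106) = 37138 - (-1)*(-1)*1265/(52*11*106) = 37138 - 1*115/5512 = 37138 - 115/5512 = 204704541/5512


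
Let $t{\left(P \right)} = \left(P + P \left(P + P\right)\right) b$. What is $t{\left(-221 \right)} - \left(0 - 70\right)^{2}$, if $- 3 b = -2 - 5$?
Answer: $222509$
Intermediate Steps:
$b = \frac{7}{3}$ ($b = - \frac{-2 - 5}{3} = \left(- \frac{1}{3}\right) \left(-7\right) = \frac{7}{3} \approx 2.3333$)
$t{\left(P \right)} = \frac{7 P}{3} + \frac{14 P^{2}}{3}$ ($t{\left(P \right)} = \left(P + P \left(P + P\right)\right) \frac{7}{3} = \left(P + P 2 P\right) \frac{7}{3} = \left(P + 2 P^{2}\right) \frac{7}{3} = \frac{7 P}{3} + \frac{14 P^{2}}{3}$)
$t{\left(-221 \right)} - \left(0 - 70\right)^{2} = \frac{7}{3} \left(-221\right) \left(1 + 2 \left(-221\right)\right) - \left(0 - 70\right)^{2} = \frac{7}{3} \left(-221\right) \left(1 - 442\right) - \left(-70\right)^{2} = \frac{7}{3} \left(-221\right) \left(-441\right) - 4900 = 227409 - 4900 = 222509$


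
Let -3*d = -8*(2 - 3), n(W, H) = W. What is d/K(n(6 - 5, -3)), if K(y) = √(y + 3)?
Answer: -4/3 ≈ -1.3333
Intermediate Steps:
d = -8/3 (d = -(-8)*(2 - 3)/3 = -(-8)*(-1)/3 = -⅓*8 = -8/3 ≈ -2.6667)
K(y) = √(3 + y)
d/K(n(6 - 5, -3)) = -8/(3*√(3 + (6 - 5))) = -8/(3*√(3 + 1)) = -8/(3*(√4)) = -8/3/2 = -8/3*½ = -4/3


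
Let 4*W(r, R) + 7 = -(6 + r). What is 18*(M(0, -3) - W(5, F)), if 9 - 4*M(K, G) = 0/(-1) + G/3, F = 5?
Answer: 126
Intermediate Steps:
M(K, G) = 9/4 - G/12 (M(K, G) = 9/4 - (0/(-1) + G/3)/4 = 9/4 - (0*(-1) + G*(⅓))/4 = 9/4 - (0 + G/3)/4 = 9/4 - G/12)
W(r, R) = -13/4 - r/4 (W(r, R) = -7/4 + (-(6 + r))/4 = -7/4 + (-6 - r)/4 = -7/4 + (-3/2 - r/4) = -13/4 - r/4)
18*(M(0, -3) - W(5, F)) = 18*((9/4 - 1/12*(-3)) - (-13/4 - ¼*5)) = 18*((9/4 + ¼) - (-13/4 - 5/4)) = 18*(5/2 - 1*(-9/2)) = 18*(5/2 + 9/2) = 18*7 = 126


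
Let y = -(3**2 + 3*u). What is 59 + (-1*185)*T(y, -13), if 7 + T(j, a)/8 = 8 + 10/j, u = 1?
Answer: -563/3 ≈ -187.67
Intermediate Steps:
y = -12 (y = -(3**2 + 3*1) = -(9 + 3) = -1*12 = -12)
T(j, a) = 8 + 80/j (T(j, a) = -56 + 8*(8 + 10/j) = -56 + (64 + 80/j) = 8 + 80/j)
59 + (-1*185)*T(y, -13) = 59 + (-1*185)*(8 + 80/(-12)) = 59 - 185*(8 + 80*(-1/12)) = 59 - 185*(8 - 20/3) = 59 - 185*4/3 = 59 - 740/3 = -563/3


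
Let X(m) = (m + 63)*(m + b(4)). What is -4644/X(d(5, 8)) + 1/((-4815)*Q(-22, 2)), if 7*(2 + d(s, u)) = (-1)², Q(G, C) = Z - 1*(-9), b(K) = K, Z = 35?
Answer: -7509349/211860 ≈ -35.445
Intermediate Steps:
Q(G, C) = 44 (Q(G, C) = 35 - 1*(-9) = 35 + 9 = 44)
d(s, u) = -13/7 (d(s, u) = -2 + (⅐)*(-1)² = -2 + (⅐)*1 = -2 + ⅐ = -13/7)
X(m) = (4 + m)*(63 + m) (X(m) = (m + 63)*(m + 4) = (63 + m)*(4 + m) = (4 + m)*(63 + m))
-4644/X(d(5, 8)) + 1/((-4815)*Q(-22, 2)) = -4644/(252 + (-13/7)² + 67*(-13/7)) + 1/(-4815*44) = -4644/(252 + 169/49 - 871/7) - 1/4815*1/44 = -4644/6420/49 - 1/211860 = -4644*49/6420 - 1/211860 = -18963/535 - 1/211860 = -7509349/211860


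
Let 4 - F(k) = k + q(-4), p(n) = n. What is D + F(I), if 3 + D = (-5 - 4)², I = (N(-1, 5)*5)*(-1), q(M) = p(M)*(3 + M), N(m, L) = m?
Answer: 73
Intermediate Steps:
q(M) = M*(3 + M)
I = 5 (I = -1*5*(-1) = -5*(-1) = 5)
D = 78 (D = -3 + (-5 - 4)² = -3 + (-9)² = -3 + 81 = 78)
F(k) = -k (F(k) = 4 - (k - 4*(3 - 4)) = 4 - (k - 4*(-1)) = 4 - (k + 4) = 4 - (4 + k) = 4 + (-4 - k) = -k)
D + F(I) = 78 - 1*5 = 78 - 5 = 73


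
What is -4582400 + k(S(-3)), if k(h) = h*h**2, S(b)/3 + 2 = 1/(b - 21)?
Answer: -2346306449/512 ≈ -4.5826e+6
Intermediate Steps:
S(b) = -6 + 3/(-21 + b) (S(b) = -6 + 3/(b - 21) = -6 + 3/(-21 + b))
k(h) = h**3
-4582400 + k(S(-3)) = -4582400 + (3*(43 - 2*(-3))/(-21 - 3))**3 = -4582400 + (3*(43 + 6)/(-24))**3 = -4582400 + (3*(-1/24)*49)**3 = -4582400 + (-49/8)**3 = -4582400 - 117649/512 = -2346306449/512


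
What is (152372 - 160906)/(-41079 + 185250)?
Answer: -8534/144171 ≈ -0.059194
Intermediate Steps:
(152372 - 160906)/(-41079 + 185250) = -8534/144171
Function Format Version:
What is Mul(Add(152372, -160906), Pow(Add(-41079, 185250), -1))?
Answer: Rational(-8534, 144171) ≈ -0.059194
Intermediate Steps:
Mul(Add(152372, -160906), Pow(Add(-41079, 185250), -1)) = Mul(-8534, Pow(144171, -1)) = Mul(-8534, Rational(1, 144171)) = Rational(-8534, 144171)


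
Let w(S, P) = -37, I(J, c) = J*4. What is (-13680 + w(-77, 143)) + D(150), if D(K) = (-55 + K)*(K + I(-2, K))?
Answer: -227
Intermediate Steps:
I(J, c) = 4*J
D(K) = (-55 + K)*(-8 + K) (D(K) = (-55 + K)*(K + 4*(-2)) = (-55 + K)*(K - 8) = (-55 + K)*(-8 + K))
(-13680 + w(-77, 143)) + D(150) = (-13680 - 37) + (440 + 150² - 63*150) = -13717 + (440 + 22500 - 9450) = -13717 + 13490 = -227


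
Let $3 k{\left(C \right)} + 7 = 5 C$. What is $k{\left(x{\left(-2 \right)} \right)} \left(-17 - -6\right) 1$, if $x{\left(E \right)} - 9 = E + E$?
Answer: $-66$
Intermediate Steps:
$x{\left(E \right)} = 9 + 2 E$ ($x{\left(E \right)} = 9 + \left(E + E\right) = 9 + 2 E$)
$k{\left(C \right)} = - \frac{7}{3} + \frac{5 C}{3}$
$k{\left(x{\left(-2 \right)} \right)} \left(-17 - -6\right) 1 = \left(- \frac{7}{3} + \frac{5 \left(9 + 2 \left(-2\right)\right)}{3}\right) \left(-17 - -6\right) 1 = \left(- \frac{7}{3} + \frac{5 \left(9 - 4\right)}{3}\right) \left(-17 + 6\right) 1 = \left(- \frac{7}{3} + \frac{5}{3} \cdot 5\right) \left(-11\right) 1 = \left(- \frac{7}{3} + \frac{25}{3}\right) \left(-11\right) 1 = 6 \left(-11\right) 1 = \left(-66\right) 1 = -66$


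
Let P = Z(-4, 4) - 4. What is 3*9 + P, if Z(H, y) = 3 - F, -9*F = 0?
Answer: 26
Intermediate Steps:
F = 0 (F = -⅑*0 = 0)
Z(H, y) = 3 (Z(H, y) = 3 - 1*0 = 3 + 0 = 3)
P = -1 (P = 3 - 4 = -1)
3*9 + P = 3*9 - 1 = 27 - 1 = 26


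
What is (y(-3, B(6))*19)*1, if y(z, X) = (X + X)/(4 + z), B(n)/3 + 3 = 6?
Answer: 342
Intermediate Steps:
B(n) = 9 (B(n) = -9 + 3*6 = -9 + 18 = 9)
y(z, X) = 2*X/(4 + z) (y(z, X) = (2*X)/(4 + z) = 2*X/(4 + z))
(y(-3, B(6))*19)*1 = ((2*9/(4 - 3))*19)*1 = ((2*9/1)*19)*1 = ((2*9*1)*19)*1 = (18*19)*1 = 342*1 = 342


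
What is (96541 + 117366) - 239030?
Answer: -25123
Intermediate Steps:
(96541 + 117366) - 239030 = 213907 - 239030 = -25123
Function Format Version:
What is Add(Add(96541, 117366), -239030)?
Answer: -25123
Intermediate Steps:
Add(Add(96541, 117366), -239030) = Add(213907, -239030) = -25123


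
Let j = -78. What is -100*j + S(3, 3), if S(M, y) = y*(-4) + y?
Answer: 7791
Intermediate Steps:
S(M, y) = -3*y (S(M, y) = -4*y + y = -3*y)
-100*j + S(3, 3) = -100*(-78) - 3*3 = 7800 - 9 = 7791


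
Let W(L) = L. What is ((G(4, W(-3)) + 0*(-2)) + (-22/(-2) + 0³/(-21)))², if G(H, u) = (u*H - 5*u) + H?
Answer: 324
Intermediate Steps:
G(H, u) = H - 5*u + H*u (G(H, u) = (H*u - 5*u) + H = (-5*u + H*u) + H = H - 5*u + H*u)
((G(4, W(-3)) + 0*(-2)) + (-22/(-2) + 0³/(-21)))² = (((4 - 5*(-3) + 4*(-3)) + 0*(-2)) + (-22/(-2) + 0³/(-21)))² = (((4 + 15 - 12) + 0) + (-22*(-½) + 0*(-1/21)))² = ((7 + 0) + (11 + 0))² = (7 + 11)² = 18² = 324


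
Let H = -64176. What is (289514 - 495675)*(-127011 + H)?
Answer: 39415303107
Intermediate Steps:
(289514 - 495675)*(-127011 + H) = (289514 - 495675)*(-127011 - 64176) = -206161*(-191187) = 39415303107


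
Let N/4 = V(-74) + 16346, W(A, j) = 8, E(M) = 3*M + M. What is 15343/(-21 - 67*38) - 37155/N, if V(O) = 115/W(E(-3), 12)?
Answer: -129346567/19763333 ≈ -6.5448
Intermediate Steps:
E(M) = 4*M
V(O) = 115/8
N = 130883/2 (N = 4*(115/8 + 16346) = 4*(130883/8) = 130883/2 ≈ 65442.)
15343/(-21 - 67*38) - 37155/N = 15343/(-21 - 67*38) - 37155/130883/2 = 15343/(-21 - 2546) - 37155*2/130883 = 15343/(-2567) - 74310/130883 = 15343*(-1/2567) - 74310/130883 = -15343/2567 - 74310/130883 = -129346567/19763333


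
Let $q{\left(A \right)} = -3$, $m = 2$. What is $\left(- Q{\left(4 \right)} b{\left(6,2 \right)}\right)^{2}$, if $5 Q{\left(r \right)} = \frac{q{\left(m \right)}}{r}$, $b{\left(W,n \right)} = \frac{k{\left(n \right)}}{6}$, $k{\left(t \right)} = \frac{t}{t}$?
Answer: $\frac{1}{1600} \approx 0.000625$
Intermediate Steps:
$k{\left(t \right)} = 1$
$b{\left(W,n \right)} = \frac{1}{6}$ ($b{\left(W,n \right)} = 1 \cdot \frac{1}{6} = \frac{1}{6}$)
$Q{\left(r \right)} = - \frac{3}{5 r}$ ($Q{\left(r \right)} = \frac{\left(-3\right) \frac{1}{r}}{5} = - \frac{3}{5 r}$)
$\left(- Q{\left(4 \right)} b{\left(6,2 \right)}\right)^{2} = \left(- \frac{-3}{5 \cdot 4} \cdot \frac{1}{6}\right)^{2} = \left(\left(-1\right) \left(- \frac{3}{20}\right) \frac{1}{6}\right)^{2} = \left(\frac{3}{20} \cdot \frac{1}{6}\right)^{2} = \left(\frac{1}{40}\right)^{2} = \frac{1}{1600}$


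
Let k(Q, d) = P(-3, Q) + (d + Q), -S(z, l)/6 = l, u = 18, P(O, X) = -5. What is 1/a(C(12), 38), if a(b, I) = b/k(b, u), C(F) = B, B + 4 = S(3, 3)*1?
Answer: 9/22 ≈ 0.40909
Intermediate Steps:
S(z, l) = -6*l
k(Q, d) = -5 + Q + d (k(Q, d) = -5 + (d + Q) = -5 + (Q + d) = -5 + Q + d)
B = -22 (B = -4 - 6*3*1 = -4 - 18*1 = -4 - 18 = -22)
C(F) = -22
a(b, I) = b/(13 + b) (a(b, I) = b/(-5 + b + 18) = b/(13 + b))
1/a(C(12), 38) = 1/(-22/(13 - 22)) = 1/(-22/(-9)) = 1/(-22*(-1/9)) = 1/(22/9) = 9/22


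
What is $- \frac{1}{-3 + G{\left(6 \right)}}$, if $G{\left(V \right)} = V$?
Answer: $- \frac{1}{3} \approx -0.33333$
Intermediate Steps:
$- \frac{1}{-3 + G{\left(6 \right)}} = - \frac{1}{-3 + 6} = - \frac{1}{3}$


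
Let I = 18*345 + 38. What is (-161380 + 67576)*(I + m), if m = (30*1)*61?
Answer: -757748712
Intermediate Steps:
m = 1830 (m = 30*61 = 1830)
I = 6248 (I = 6210 + 38 = 6248)
(-161380 + 67576)*(I + m) = (-161380 + 67576)*(6248 + 1830) = -93804*8078 = -757748712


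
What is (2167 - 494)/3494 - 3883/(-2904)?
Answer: 837527/461208 ≈ 1.8159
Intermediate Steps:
(2167 - 494)/3494 - 3883/(-2904) = 1673*(1/3494) - 3883*(-1/2904) = 1673/3494 + 353/264 = 837527/461208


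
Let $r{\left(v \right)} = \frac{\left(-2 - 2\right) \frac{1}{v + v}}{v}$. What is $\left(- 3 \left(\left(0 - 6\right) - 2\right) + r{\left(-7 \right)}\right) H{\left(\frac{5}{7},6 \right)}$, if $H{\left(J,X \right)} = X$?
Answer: $\frac{7044}{49} \approx 143.76$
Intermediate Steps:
$r{\left(v \right)} = - \frac{2}{v^{2}}$ ($r{\left(v \right)} = \frac{\left(-4\right) \frac{1}{2 v}}{v} = \frac{\left(-2\right) \frac{1}{v}}{v} = - \frac{2}{v^{2}}$)
$\left(- 3 \left(\left(0 - 6\right) - 2\right) + r{\left(-7 \right)}\right) H{\left(\frac{5}{7},6 \right)} = \left(- 3 \left(\left(0 - 6\right) - 2\right) - \frac{2}{49}\right) 6 = \left(- 3 \left(-6 - 2\right) - \frac{2}{49}\right) 6 = \left(\left(-3\right) \left(-8\right) - \frac{2}{49}\right) 6 = \left(24 - \frac{2}{49}\right) 6 = \frac{1174}{49} \cdot 6 = \frac{7044}{49}$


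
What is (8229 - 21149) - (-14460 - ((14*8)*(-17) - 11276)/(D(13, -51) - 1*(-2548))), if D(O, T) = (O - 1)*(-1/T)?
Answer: 3324437/2166 ≈ 1534.8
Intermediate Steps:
D(O, T) = -(-1 + O)/T (D(O, T) = (-1 + O)*(-1/T) = -(-1 + O)/T)
(8229 - 21149) - (-14460 - ((14*8)*(-17) - 11276)/(D(13, -51) - 1*(-2548))) = (8229 - 21149) - (-14460 - ((14*8)*(-17) - 11276)/((1 - 1*13)/(-51) - 1*(-2548))) = -12920 - (-14460 - (112*(-17) - 11276)/(-(1 - 13)/51 + 2548)) = -12920 - (-14460 - (-1904 - 11276)/(-1/51*(-12) + 2548)) = -12920 - (-14460 - (-13180)/(4/17 + 2548)) = -12920 - (-14460 - (-13180)/43320/17) = -12920 - (-14460 - (-13180)*17/43320) = -12920 - (-14460 - 1*(-11203/2166)) = -12920 - (-14460 + 11203/2166) = -12920 - 1*(-31309157/2166) = -12920 + 31309157/2166 = 3324437/2166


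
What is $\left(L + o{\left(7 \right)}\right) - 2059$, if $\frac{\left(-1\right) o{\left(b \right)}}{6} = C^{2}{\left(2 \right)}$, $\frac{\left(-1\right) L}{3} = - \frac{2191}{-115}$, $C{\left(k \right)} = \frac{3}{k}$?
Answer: $- \frac{489821}{230} \approx -2129.7$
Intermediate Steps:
$L = - \frac{6573}{115}$ ($L = - 3 \left(- \frac{2191}{-115}\right) = - 3 \left(\left(-2191\right) \left(- \frac{1}{115}\right)\right) = \left(-3\right) \frac{2191}{115} = - \frac{6573}{115} \approx -57.156$)
$o{\left(b \right)} = - \frac{27}{2}$ ($o{\left(b \right)} = - 6 \left(\frac{3}{2}\right)^{2} = \left(-6\right) \frac{9}{4} = - \frac{27}{2}$)
$\left(L + o{\left(7 \right)}\right) - 2059 = \left(- \frac{6573}{115} - \frac{27}{2}\right) - 2059 = - \frac{16251}{230} - 2059 = - \frac{489821}{230}$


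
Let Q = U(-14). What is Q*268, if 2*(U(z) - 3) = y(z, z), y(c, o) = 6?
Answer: 1608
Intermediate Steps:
U(z) = 6 (U(z) = 3 + (1/2)*6 = 3 + 3 = 6)
Q = 6
Q*268 = 6*268 = 1608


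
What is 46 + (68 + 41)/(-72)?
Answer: 3203/72 ≈ 44.486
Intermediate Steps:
46 + (68 + 41)/(-72) = 46 - 1/72*109 = 46 - 109/72 = 3203/72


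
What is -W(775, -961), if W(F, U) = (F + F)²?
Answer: -2402500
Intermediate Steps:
W(F, U) = 4*F² (W(F, U) = (2*F)² = 4*F²)
-W(775, -961) = -4*775² = -4*600625 = -1*2402500 = -2402500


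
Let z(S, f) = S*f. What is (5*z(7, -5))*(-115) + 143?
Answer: 20268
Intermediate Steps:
(5*z(7, -5))*(-115) + 143 = (5*(7*(-5)))*(-115) + 143 = (5*(-35))*(-115) + 143 = -175*(-115) + 143 = 20125 + 143 = 20268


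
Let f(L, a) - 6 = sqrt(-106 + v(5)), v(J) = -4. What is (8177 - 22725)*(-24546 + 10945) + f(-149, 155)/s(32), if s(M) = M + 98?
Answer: 12861377623/65 + I*sqrt(110)/130 ≈ 1.9787e+8 + 0.080678*I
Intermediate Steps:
s(M) = 98 + M
f(L, a) = 6 + I*sqrt(110) (f(L, a) = 6 + sqrt(-106 - 4) = 6 + sqrt(-110) = 6 + I*sqrt(110))
(8177 - 22725)*(-24546 + 10945) + f(-149, 155)/s(32) = (8177 - 22725)*(-24546 + 10945) + (6 + I*sqrt(110))/(98 + 32) = -14548*(-13601) + (6 + I*sqrt(110))/130 = 197867348 + (6 + I*sqrt(110))*(1/130) = 197867348 + (3/65 + I*sqrt(110)/130) = 12861377623/65 + I*sqrt(110)/130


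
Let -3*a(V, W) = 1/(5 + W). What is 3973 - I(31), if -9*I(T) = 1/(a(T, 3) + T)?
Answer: 8855825/2229 ≈ 3973.0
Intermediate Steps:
a(V, W) = -1/(3*(5 + W))
I(T) = -1/(9*(-1/24 + T)) (I(T) = -1/(9*(-1/(15 + 3*3) + T)) = -1/(9*(-1/(15 + 9) + T)) = -1/(9*(-1/24 + T)))
3973 - I(31) = 3973 - (-8)/(-3 + 72*31) = 3973 - (-8)/(-3 + 2232) = 3973 - (-8)/2229 = 3973 - 1*(-8/2229) = 3973 + 8/2229 = 8855825/2229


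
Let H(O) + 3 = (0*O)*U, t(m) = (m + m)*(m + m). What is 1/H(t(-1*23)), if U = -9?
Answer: -1/3 ≈ -0.33333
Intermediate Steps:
t(m) = 4*m**2 (t(m) = (2*m)*(2*m) = 4*m**2)
H(O) = -3 (H(O) = -3 + (0*O)*(-9) = -3 + 0*(-9) = -3 + 0 = -3)
1/H(t(-1*23)) = 1/(-3) = -1/3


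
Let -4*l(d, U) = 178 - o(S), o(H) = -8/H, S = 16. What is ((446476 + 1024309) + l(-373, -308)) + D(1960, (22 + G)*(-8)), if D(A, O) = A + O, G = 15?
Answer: 11779235/8 ≈ 1.4724e+6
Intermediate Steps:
l(d, U) = -357/8 (l(d, U) = -(178 - (-8)/16)/4 = -(178 - 1*(-1/2))/4 = -(178 + 1/2)/4 = -1/4*357/2 = -357/8)
((446476 + 1024309) + l(-373, -308)) + D(1960, (22 + G)*(-8)) = ((446476 + 1024309) - 357/8) + (1960 + (22 + 15)*(-8)) = (1470785 - 357/8) + (1960 + 37*(-8)) = 11765923/8 + (1960 - 296) = 11765923/8 + 1664 = 11779235/8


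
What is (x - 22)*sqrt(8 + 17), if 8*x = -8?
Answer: -115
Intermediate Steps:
x = -1 (x = (1/8)*(-8) = -1)
(x - 22)*sqrt(8 + 17) = (-1 - 22)*sqrt(8 + 17) = -23*sqrt(25) = -23*5 = -115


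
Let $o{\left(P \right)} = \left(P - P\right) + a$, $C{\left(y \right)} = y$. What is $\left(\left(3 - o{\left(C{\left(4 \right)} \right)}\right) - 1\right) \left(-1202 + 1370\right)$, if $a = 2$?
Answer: $0$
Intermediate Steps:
$o{\left(P \right)} = 2$ ($o{\left(P \right)} = \left(P - P\right) + 2 = 0 + 2 = 2$)
$\left(\left(3 - o{\left(C{\left(4 \right)} \right)}\right) - 1\right) \left(-1202 + 1370\right) = \left(\left(3 - 2\right) - 1\right) \left(-1202 + 1370\right) = \left(\left(3 - 2\right) - 1\right) 168 = \left(1 - 1\right) 168 = 0 \cdot 168 = 0$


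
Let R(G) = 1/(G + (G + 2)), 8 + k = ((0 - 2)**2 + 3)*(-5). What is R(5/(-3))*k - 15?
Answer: 69/4 ≈ 17.250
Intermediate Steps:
k = -43 (k = -8 + ((0 - 2)**2 + 3)*(-5) = -8 + ((-2)**2 + 3)*(-5) = -8 + (4 + 3)*(-5) = -8 + 7*(-5) = -8 - 35 = -43)
R(G) = 1/(2 + 2*G) (R(G) = 1/(G + (2 + G)) = 1/(2 + 2*G))
R(5/(-3))*k - 15 = (1/(2*(1 + 5/(-3))))*(-43) - 15 = (1/(2*(1 + 5*(-1/3))))*(-43) - 15 = (1/(2*(1 - 5/3)))*(-43) - 15 = (1/(2*(-2/3)))*(-43) - 15 = ((1/2)*(-3/2))*(-43) - 15 = -3/4*(-43) - 15 = 129/4 - 15 = 69/4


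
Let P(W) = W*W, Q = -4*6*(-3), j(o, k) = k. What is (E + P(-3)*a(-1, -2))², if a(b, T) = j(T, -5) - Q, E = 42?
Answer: 423801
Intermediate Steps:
Q = 72 (Q = -24*(-3) = 72)
P(W) = W²
a(b, T) = -77 (a(b, T) = -5 - 1*72 = -5 - 72 = -77)
(E + P(-3)*a(-1, -2))² = (42 + (-3)²*(-77))² = (42 + 9*(-77))² = (42 - 693)² = (-651)² = 423801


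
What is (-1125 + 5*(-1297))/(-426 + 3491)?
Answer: -1522/613 ≈ -2.4829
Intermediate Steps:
(-1125 + 5*(-1297))/(-426 + 3491) = (-1125 - 6485)/3065 = -7610*1/3065 = -1522/613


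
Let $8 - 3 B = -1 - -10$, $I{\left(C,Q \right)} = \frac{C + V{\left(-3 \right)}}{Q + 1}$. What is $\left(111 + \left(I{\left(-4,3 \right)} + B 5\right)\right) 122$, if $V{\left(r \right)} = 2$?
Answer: $\frac{39833}{3} \approx 13278.0$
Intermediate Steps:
$I{\left(C,Q \right)} = \frac{2 + C}{1 + Q}$ ($I{\left(C,Q \right)} = \frac{C + 2}{Q + 1} = \frac{2 + C}{1 + Q}$)
$B = - \frac{1}{3}$ ($B = \frac{8}{3} - \frac{-1 - -10}{3} = \frac{8}{3} - \frac{-1 + \left(12 - 2\right)}{3} = \frac{8}{3} - \frac{-1 + 10}{3} = \frac{8}{3} - 3 = - \frac{1}{3} \approx -0.33333$)
$\left(111 + \left(I{\left(-4,3 \right)} + B 5\right)\right) 122 = \left(111 - \left(\frac{5}{3} - \frac{2 - 4}{1 + 3}\right)\right) 122 = \left(111 - \left(\frac{5}{3} - \frac{1}{4} \left(-2\right)\right)\right) 122 = \left(111 + \left(\frac{1}{4} \left(-2\right) - \frac{5}{3}\right)\right) 122 = \left(111 - \frac{13}{6}\right) 122 = \frac{653}{6} \cdot 122 = \frac{39833}{3}$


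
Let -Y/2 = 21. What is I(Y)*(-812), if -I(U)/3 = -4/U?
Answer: 232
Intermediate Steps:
Y = -42 (Y = -2*21 = -42)
I(U) = 12/U (I(U) = -(-12)/U = 12/U)
I(Y)*(-812) = (12/(-42))*(-812) = (12*(-1/42))*(-812) = -2/7*(-812) = 232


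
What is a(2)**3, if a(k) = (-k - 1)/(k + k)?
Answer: -27/64 ≈ -0.42188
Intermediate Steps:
a(k) = (-1 - k)/(2*k) (a(k) = (-1 - k)/((2*k)) = (-1 - k)*(1/(2*k)) = (-1 - k)/(2*k))
a(2)**3 = ((1/2)*(-1 - 1*2)/2)**3 = ((1/2)*(1/2)*(-1 - 2))**3 = ((1/2)*(1/2)*(-3))**3 = (-3/4)**3 = -27/64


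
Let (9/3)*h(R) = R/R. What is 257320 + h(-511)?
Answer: 771961/3 ≈ 2.5732e+5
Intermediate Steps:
h(R) = ⅓ (h(R) = (R/R)/3 = (⅓)*1 = ⅓)
257320 + h(-511) = 257320 + ⅓ = 771961/3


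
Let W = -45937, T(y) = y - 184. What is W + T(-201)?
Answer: -46322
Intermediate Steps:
T(y) = -184 + y
W + T(-201) = -45937 + (-184 - 201) = -45937 - 385 = -46322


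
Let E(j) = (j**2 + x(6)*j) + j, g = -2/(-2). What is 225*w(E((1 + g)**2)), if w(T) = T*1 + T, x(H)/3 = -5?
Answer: -18000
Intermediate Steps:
g = 1 (g = -2*(-1/2) = 1)
x(H) = -15 (x(H) = 3*(-5) = -15)
E(j) = j**2 - 14*j (E(j) = (j**2 - 15*j) + j = j**2 - 14*j)
w(T) = 2*T (w(T) = T + T = 2*T)
225*w(E((1 + g)**2)) = 225*(2*((1 + 1)**2*(-14 + (1 + 1)**2))) = 225*(2*(2**2*(-14 + 2**2))) = 225*(2*(4*(-14 + 4))) = 225*(2*(4*(-10))) = 225*(2*(-40)) = 225*(-80) = -18000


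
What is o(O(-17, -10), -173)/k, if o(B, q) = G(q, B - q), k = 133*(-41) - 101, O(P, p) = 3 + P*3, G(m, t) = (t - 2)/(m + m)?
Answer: 123/1921684 ≈ 6.4006e-5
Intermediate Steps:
G(m, t) = (-2 + t)/(2*m) (G(m, t) = (-2 + t)/((2*m)) = (-2 + t)*(1/(2*m)) = (-2 + t)/(2*m))
O(P, p) = 3 + 3*P
k = -5554 (k = -5453 - 101 = -5554)
o(B, q) = (-2 + B - q)/(2*q) (o(B, q) = (-2 + (B - q))/(2*q) = (-2 + B - q)/(2*q))
o(O(-17, -10), -173)/k = ((½)*(-2 + (3 + 3*(-17)) - 1*(-173))/(-173))/(-5554) = ((½)*(-1/173)*(-2 + (3 - 51) + 173))*(-1/5554) = ((½)*(-1/173)*(-2 - 48 + 173))*(-1/5554) = ((½)*(-1/173)*123)*(-1/5554) = -123/346*(-1/5554) = 123/1921684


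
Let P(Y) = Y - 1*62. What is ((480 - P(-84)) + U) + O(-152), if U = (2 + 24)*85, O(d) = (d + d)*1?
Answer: 2532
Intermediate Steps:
P(Y) = -62 + Y (P(Y) = Y - 62 = -62 + Y)
O(d) = 2*d (O(d) = (2*d)*1 = 2*d)
U = 2210 (U = 26*85 = 2210)
((480 - P(-84)) + U) + O(-152) = ((480 - (-62 - 84)) + 2210) + 2*(-152) = ((480 - 1*(-146)) + 2210) - 304 = ((480 + 146) + 2210) - 304 = (626 + 2210) - 304 = 2836 - 304 = 2532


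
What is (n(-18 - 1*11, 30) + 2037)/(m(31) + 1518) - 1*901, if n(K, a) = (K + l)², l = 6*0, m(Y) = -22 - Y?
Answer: -1317087/1465 ≈ -899.04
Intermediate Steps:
l = 0
n(K, a) = K² (n(K, a) = (K + 0)² = K²)
(n(-18 - 1*11, 30) + 2037)/(m(31) + 1518) - 1*901 = ((-18 - 1*11)² + 2037)/((-22 - 1*31) + 1518) - 1*901 = ((-18 - 11)² + 2037)/((-22 - 31) + 1518) - 901 = ((-29)² + 2037)/(-53 + 1518) - 901 = (841 + 2037)/1465 - 901 = 2878*(1/1465) - 901 = 2878/1465 - 901 = -1317087/1465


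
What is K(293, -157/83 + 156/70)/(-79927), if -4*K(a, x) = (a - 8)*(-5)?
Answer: -1425/319708 ≈ -0.0044572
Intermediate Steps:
K(a, x) = -10 + 5*a/4 (K(a, x) = -(a - 8)*(-5)/4 = -(-8 + a)*(-5)/4 = -(40 - 5*a)/4 = -10 + 5*a/4)
K(293, -157/83 + 156/70)/(-79927) = (-10 + (5/4)*293)/(-79927) = (-10 + 1465/4)*(-1/79927) = (1425/4)*(-1/79927) = -1425/319708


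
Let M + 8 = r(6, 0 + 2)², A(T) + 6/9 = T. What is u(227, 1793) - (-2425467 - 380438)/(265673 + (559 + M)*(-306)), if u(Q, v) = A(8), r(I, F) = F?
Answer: 10526261/287529 ≈ 36.609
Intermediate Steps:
A(T) = -⅔ + T
M = -4 (M = -8 + (0 + 2)² = -8 + 2² = -8 + 4 = -4)
u(Q, v) = 22/3 (u(Q, v) = -⅔ + 8 = 22/3)
u(227, 1793) - (-2425467 - 380438)/(265673 + (559 + M)*(-306)) = 22/3 - (-2425467 - 380438)/(265673 + (559 - 4)*(-306)) = 22/3 - (-2805905)/(265673 + 555*(-306)) = 22/3 - (-2805905)/(265673 - 169830) = 22/3 - (-2805905)/95843 = 22/3 - 1*(-2805905/95843) = 22/3 + 2805905/95843 = 10526261/287529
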